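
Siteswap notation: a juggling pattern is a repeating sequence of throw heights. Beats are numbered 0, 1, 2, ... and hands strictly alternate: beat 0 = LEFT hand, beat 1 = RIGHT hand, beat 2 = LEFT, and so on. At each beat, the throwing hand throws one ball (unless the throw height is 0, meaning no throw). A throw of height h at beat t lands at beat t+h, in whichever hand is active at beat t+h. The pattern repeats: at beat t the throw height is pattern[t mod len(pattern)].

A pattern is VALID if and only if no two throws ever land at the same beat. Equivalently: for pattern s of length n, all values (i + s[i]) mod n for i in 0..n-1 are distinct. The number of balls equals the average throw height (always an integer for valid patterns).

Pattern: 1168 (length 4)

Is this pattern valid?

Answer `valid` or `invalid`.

Answer: valid

Derivation:
i=0: (i + s[i]) mod n = (0 + 1) mod 4 = 1
i=1: (i + s[i]) mod n = (1 + 1) mod 4 = 2
i=2: (i + s[i]) mod n = (2 + 6) mod 4 = 0
i=3: (i + s[i]) mod n = (3 + 8) mod 4 = 3
Residues: [1, 2, 0, 3], distinct: True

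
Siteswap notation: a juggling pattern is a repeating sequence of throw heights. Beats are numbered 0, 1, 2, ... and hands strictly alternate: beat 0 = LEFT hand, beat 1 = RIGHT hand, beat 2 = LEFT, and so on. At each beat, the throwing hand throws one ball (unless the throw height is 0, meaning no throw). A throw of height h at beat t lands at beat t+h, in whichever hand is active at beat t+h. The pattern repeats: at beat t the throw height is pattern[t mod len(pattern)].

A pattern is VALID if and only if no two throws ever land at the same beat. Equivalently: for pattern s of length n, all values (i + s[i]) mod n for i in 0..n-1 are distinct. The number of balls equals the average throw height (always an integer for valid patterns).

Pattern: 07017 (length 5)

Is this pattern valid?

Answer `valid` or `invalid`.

Answer: valid

Derivation:
i=0: (i + s[i]) mod n = (0 + 0) mod 5 = 0
i=1: (i + s[i]) mod n = (1 + 7) mod 5 = 3
i=2: (i + s[i]) mod n = (2 + 0) mod 5 = 2
i=3: (i + s[i]) mod n = (3 + 1) mod 5 = 4
i=4: (i + s[i]) mod n = (4 + 7) mod 5 = 1
Residues: [0, 3, 2, 4, 1], distinct: True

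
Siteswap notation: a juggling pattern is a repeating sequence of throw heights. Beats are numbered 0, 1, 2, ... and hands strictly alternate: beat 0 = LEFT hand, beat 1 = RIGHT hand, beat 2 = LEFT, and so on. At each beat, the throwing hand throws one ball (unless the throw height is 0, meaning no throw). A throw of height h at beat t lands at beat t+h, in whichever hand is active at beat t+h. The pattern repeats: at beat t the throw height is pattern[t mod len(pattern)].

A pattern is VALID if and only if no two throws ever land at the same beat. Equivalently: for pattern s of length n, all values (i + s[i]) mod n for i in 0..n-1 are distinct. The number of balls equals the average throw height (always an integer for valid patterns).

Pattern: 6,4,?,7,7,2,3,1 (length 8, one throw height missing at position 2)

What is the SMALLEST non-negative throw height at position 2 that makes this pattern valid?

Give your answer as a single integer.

i=0: (0 + 6) mod 8 = 6
i=1: (1 + 4) mod 8 = 5
i=2: s[i]=? (unknown)
i=3: (3 + 7) mod 8 = 2
i=4: (4 + 7) mod 8 = 3
i=5: (5 + 2) mod 8 = 7
i=6: (6 + 3) mod 8 = 1
i=7: (7 + 1) mod 8 = 0
Known residues: [0, 1, 2, 3, 5, 6, 7]; need a permutation of 0..7, so missing residue r = 4
Need (2 + s) mod 8 = 4; smallest s = (4 - 2) mod 8 = 2

Answer: 2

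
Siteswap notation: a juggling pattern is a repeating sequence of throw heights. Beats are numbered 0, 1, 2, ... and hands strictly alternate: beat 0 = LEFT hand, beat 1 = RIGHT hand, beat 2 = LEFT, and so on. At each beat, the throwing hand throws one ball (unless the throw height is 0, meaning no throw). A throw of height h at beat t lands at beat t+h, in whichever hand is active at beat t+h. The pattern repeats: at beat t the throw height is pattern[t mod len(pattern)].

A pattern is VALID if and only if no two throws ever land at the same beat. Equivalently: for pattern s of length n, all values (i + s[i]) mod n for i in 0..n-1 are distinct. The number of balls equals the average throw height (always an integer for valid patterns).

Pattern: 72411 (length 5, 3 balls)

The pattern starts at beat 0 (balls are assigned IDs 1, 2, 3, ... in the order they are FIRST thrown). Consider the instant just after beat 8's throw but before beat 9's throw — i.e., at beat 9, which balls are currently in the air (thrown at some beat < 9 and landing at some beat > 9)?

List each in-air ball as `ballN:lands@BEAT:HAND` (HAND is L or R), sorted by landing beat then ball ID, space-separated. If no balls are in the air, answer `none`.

Beat 0 (L): throw ball1 h=7 -> lands@7:R; in-air after throw: [b1@7:R]
Beat 1 (R): throw ball2 h=2 -> lands@3:R; in-air after throw: [b2@3:R b1@7:R]
Beat 2 (L): throw ball3 h=4 -> lands@6:L; in-air after throw: [b2@3:R b3@6:L b1@7:R]
Beat 3 (R): throw ball2 h=1 -> lands@4:L; in-air after throw: [b2@4:L b3@6:L b1@7:R]
Beat 4 (L): throw ball2 h=1 -> lands@5:R; in-air after throw: [b2@5:R b3@6:L b1@7:R]
Beat 5 (R): throw ball2 h=7 -> lands@12:L; in-air after throw: [b3@6:L b1@7:R b2@12:L]
Beat 6 (L): throw ball3 h=2 -> lands@8:L; in-air after throw: [b1@7:R b3@8:L b2@12:L]
Beat 7 (R): throw ball1 h=4 -> lands@11:R; in-air after throw: [b3@8:L b1@11:R b2@12:L]
Beat 8 (L): throw ball3 h=1 -> lands@9:R; in-air after throw: [b3@9:R b1@11:R b2@12:L]
Beat 9 (R): throw ball3 h=1 -> lands@10:L; in-air after throw: [b3@10:L b1@11:R b2@12:L]

Answer: ball1:lands@11:R ball2:lands@12:L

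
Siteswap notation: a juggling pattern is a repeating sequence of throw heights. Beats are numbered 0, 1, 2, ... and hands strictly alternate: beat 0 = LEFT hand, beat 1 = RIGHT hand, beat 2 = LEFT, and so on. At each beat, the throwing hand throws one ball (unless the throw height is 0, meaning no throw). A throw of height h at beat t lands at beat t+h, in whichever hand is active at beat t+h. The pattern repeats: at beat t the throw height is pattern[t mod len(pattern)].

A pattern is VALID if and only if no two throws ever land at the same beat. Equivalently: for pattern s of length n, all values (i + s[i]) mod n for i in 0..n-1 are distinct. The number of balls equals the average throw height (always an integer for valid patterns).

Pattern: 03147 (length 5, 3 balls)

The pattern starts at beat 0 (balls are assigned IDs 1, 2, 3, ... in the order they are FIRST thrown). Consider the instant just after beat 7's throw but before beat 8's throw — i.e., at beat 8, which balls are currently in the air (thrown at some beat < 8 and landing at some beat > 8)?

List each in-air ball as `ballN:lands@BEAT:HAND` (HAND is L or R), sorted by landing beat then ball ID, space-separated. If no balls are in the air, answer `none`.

Beat 1 (R): throw ball1 h=3 -> lands@4:L; in-air after throw: [b1@4:L]
Beat 2 (L): throw ball2 h=1 -> lands@3:R; in-air after throw: [b2@3:R b1@4:L]
Beat 3 (R): throw ball2 h=4 -> lands@7:R; in-air after throw: [b1@4:L b2@7:R]
Beat 4 (L): throw ball1 h=7 -> lands@11:R; in-air after throw: [b2@7:R b1@11:R]
Beat 6 (L): throw ball3 h=3 -> lands@9:R; in-air after throw: [b2@7:R b3@9:R b1@11:R]
Beat 7 (R): throw ball2 h=1 -> lands@8:L; in-air after throw: [b2@8:L b3@9:R b1@11:R]
Beat 8 (L): throw ball2 h=4 -> lands@12:L; in-air after throw: [b3@9:R b1@11:R b2@12:L]

Answer: ball3:lands@9:R ball1:lands@11:R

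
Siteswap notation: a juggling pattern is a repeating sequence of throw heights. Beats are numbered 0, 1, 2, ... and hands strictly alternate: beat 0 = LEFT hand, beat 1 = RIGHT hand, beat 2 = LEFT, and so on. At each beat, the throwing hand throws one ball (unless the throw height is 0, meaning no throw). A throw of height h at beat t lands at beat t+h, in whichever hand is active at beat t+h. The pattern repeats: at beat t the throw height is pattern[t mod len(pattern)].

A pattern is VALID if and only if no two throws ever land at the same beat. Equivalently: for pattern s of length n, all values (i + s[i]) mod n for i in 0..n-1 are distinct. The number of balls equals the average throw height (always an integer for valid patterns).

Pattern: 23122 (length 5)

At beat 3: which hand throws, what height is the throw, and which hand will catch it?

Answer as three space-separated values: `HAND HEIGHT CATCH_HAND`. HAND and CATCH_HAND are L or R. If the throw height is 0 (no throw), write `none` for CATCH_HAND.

Beat 3: 3 mod 2 = 1, so hand = R
Throw height = pattern[3 mod 5] = pattern[3] = 2
Lands at beat 3+2=5, 5 mod 2 = 1, so catch hand = R

Answer: R 2 R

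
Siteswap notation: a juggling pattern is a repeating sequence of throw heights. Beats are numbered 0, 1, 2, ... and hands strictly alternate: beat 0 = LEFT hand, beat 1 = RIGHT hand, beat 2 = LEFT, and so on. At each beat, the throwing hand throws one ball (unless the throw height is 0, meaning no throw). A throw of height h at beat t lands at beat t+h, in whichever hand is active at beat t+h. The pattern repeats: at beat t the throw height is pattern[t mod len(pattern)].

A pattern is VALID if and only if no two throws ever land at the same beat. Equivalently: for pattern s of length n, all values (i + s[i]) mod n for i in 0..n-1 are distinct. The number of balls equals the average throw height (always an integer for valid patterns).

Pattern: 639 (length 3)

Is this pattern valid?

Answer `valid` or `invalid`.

Answer: valid

Derivation:
i=0: (i + s[i]) mod n = (0 + 6) mod 3 = 0
i=1: (i + s[i]) mod n = (1 + 3) mod 3 = 1
i=2: (i + s[i]) mod n = (2 + 9) mod 3 = 2
Residues: [0, 1, 2], distinct: True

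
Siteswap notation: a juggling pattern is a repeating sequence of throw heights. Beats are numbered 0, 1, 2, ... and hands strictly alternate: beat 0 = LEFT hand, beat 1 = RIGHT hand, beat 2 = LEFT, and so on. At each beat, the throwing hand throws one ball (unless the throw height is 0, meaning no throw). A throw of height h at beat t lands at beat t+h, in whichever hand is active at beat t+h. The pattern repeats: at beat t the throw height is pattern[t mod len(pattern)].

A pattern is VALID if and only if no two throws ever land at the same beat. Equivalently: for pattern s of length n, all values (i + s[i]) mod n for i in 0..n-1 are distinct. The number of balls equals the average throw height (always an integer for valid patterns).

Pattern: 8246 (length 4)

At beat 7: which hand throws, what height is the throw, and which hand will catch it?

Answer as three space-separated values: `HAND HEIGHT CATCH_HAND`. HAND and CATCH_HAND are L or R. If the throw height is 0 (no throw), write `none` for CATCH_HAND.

Beat 7: 7 mod 2 = 1, so hand = R
Throw height = pattern[7 mod 4] = pattern[3] = 6
Lands at beat 7+6=13, 13 mod 2 = 1, so catch hand = R

Answer: R 6 R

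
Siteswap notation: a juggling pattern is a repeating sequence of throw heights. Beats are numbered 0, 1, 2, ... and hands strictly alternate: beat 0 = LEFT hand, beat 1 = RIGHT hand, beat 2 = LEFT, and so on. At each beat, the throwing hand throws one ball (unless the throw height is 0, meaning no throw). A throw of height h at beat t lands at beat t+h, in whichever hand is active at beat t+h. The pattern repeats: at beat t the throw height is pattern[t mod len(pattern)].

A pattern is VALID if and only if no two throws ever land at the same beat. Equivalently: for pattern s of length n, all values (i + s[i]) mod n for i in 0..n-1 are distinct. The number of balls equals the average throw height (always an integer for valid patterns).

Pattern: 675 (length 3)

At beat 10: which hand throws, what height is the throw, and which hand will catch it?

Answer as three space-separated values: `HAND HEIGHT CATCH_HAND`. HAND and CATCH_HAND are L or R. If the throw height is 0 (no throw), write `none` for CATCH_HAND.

Answer: L 7 R

Derivation:
Beat 10: 10 mod 2 = 0, so hand = L
Throw height = pattern[10 mod 3] = pattern[1] = 7
Lands at beat 10+7=17, 17 mod 2 = 1, so catch hand = R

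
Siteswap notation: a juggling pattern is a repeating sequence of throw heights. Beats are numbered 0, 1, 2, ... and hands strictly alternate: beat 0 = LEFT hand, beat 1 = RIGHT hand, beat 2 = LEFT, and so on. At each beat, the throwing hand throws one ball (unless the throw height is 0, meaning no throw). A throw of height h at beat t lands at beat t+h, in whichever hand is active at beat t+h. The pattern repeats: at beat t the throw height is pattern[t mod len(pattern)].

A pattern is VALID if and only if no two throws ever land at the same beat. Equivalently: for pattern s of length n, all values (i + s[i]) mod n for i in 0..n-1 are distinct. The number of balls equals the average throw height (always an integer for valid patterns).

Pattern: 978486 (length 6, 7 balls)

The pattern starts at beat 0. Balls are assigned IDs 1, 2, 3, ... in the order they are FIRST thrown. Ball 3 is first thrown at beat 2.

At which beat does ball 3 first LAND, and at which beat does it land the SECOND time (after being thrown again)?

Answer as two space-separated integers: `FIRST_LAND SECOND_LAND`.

Beat 0 (L): throw ball1 h=9 -> lands@9:R; in-air after throw: [b1@9:R]
Beat 1 (R): throw ball2 h=7 -> lands@8:L; in-air after throw: [b2@8:L b1@9:R]
Beat 2 (L): throw ball3 h=8 -> lands@10:L; in-air after throw: [b2@8:L b1@9:R b3@10:L]
Beat 3 (R): throw ball4 h=4 -> lands@7:R; in-air after throw: [b4@7:R b2@8:L b1@9:R b3@10:L]
Beat 4 (L): throw ball5 h=8 -> lands@12:L; in-air after throw: [b4@7:R b2@8:L b1@9:R b3@10:L b5@12:L]
Beat 5 (R): throw ball6 h=6 -> lands@11:R; in-air after throw: [b4@7:R b2@8:L b1@9:R b3@10:L b6@11:R b5@12:L]
Beat 6 (L): throw ball7 h=9 -> lands@15:R; in-air after throw: [b4@7:R b2@8:L b1@9:R b3@10:L b6@11:R b5@12:L b7@15:R]
Beat 7 (R): throw ball4 h=7 -> lands@14:L; in-air after throw: [b2@8:L b1@9:R b3@10:L b6@11:R b5@12:L b4@14:L b7@15:R]
Beat 8 (L): throw ball2 h=8 -> lands@16:L; in-air after throw: [b1@9:R b3@10:L b6@11:R b5@12:L b4@14:L b7@15:R b2@16:L]
Beat 9 (R): throw ball1 h=4 -> lands@13:R; in-air after throw: [b3@10:L b6@11:R b5@12:L b1@13:R b4@14:L b7@15:R b2@16:L]
Beat 10 (L): throw ball3 h=8 -> lands@18:L; in-air after throw: [b6@11:R b5@12:L b1@13:R b4@14:L b7@15:R b2@16:L b3@18:L]
Beat 11 (R): throw ball6 h=6 -> lands@17:R; in-air after throw: [b5@12:L b1@13:R b4@14:L b7@15:R b2@16:L b6@17:R b3@18:L]
Beat 12 (L): throw ball5 h=9 -> lands@21:R; in-air after throw: [b1@13:R b4@14:L b7@15:R b2@16:L b6@17:R b3@18:L b5@21:R]
Beat 13 (R): throw ball1 h=7 -> lands@20:L; in-air after throw: [b4@14:L b7@15:R b2@16:L b6@17:R b3@18:L b1@20:L b5@21:R]
Beat 14 (L): throw ball4 h=8 -> lands@22:L; in-air after throw: [b7@15:R b2@16:L b6@17:R b3@18:L b1@20:L b5@21:R b4@22:L]
Beat 15 (R): throw ball7 h=4 -> lands@19:R; in-air after throw: [b2@16:L b6@17:R b3@18:L b7@19:R b1@20:L b5@21:R b4@22:L]
Beat 16 (L): throw ball2 h=8 -> lands@24:L; in-air after throw: [b6@17:R b3@18:L b7@19:R b1@20:L b5@21:R b4@22:L b2@24:L]
Beat 17 (R): throw ball6 h=6 -> lands@23:R; in-air after throw: [b3@18:L b7@19:R b1@20:L b5@21:R b4@22:L b6@23:R b2@24:L]
Beat 18 (L): throw ball3 h=9 -> lands@27:R; in-air after throw: [b7@19:R b1@20:L b5@21:R b4@22:L b6@23:R b2@24:L b3@27:R]
Ball 3: thrown@2 h=8 -> first land @10; rethrown@10 h=8 -> second land @18

Answer: 10 18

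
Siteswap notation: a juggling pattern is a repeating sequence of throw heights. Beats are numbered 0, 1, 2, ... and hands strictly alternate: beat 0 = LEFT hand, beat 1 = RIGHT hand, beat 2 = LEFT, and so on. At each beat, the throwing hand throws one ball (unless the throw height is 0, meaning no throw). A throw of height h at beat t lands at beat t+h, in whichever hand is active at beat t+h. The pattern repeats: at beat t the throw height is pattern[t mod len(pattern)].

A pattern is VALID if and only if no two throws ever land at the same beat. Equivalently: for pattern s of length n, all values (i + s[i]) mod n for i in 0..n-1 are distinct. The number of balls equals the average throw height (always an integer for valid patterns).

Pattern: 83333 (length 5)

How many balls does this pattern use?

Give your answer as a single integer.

Answer: 4

Derivation:
Pattern = [8, 3, 3, 3, 3], length n = 5
  position 0: throw height = 8, running sum = 8
  position 1: throw height = 3, running sum = 11
  position 2: throw height = 3, running sum = 14
  position 3: throw height = 3, running sum = 17
  position 4: throw height = 3, running sum = 20
Total sum = 20; balls = sum / n = 20 / 5 = 4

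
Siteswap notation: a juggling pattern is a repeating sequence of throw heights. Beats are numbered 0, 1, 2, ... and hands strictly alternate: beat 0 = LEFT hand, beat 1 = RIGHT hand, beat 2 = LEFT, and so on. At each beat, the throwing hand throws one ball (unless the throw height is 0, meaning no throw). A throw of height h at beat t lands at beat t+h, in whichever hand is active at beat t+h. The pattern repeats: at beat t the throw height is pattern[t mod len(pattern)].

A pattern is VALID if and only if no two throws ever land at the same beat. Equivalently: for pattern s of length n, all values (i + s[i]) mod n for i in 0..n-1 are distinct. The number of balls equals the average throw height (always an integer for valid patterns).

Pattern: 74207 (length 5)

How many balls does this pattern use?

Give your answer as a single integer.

Pattern = [7, 4, 2, 0, 7], length n = 5
  position 0: throw height = 7, running sum = 7
  position 1: throw height = 4, running sum = 11
  position 2: throw height = 2, running sum = 13
  position 3: throw height = 0, running sum = 13
  position 4: throw height = 7, running sum = 20
Total sum = 20; balls = sum / n = 20 / 5 = 4

Answer: 4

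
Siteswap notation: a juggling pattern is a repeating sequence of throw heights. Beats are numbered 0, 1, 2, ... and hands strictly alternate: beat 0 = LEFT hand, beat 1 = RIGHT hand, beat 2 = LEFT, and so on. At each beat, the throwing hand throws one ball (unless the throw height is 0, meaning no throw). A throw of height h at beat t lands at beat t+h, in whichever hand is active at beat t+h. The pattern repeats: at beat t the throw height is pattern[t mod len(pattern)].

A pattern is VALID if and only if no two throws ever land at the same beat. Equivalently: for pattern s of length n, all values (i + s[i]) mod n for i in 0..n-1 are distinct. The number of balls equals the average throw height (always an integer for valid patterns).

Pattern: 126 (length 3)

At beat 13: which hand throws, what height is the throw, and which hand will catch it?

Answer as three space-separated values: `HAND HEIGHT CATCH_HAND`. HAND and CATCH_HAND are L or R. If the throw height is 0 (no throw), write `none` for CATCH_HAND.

Answer: R 2 R

Derivation:
Beat 13: 13 mod 2 = 1, so hand = R
Throw height = pattern[13 mod 3] = pattern[1] = 2
Lands at beat 13+2=15, 15 mod 2 = 1, so catch hand = R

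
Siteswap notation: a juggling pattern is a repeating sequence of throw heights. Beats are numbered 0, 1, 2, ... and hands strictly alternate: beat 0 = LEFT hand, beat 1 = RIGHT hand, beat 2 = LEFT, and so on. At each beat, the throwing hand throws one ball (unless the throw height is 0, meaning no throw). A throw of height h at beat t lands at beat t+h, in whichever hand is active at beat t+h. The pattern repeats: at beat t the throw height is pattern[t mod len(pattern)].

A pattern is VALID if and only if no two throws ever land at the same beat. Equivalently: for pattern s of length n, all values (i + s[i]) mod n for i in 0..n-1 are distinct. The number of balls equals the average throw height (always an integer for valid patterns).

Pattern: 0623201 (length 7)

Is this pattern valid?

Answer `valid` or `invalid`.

i=0: (i + s[i]) mod n = (0 + 0) mod 7 = 0
i=1: (i + s[i]) mod n = (1 + 6) mod 7 = 0
i=2: (i + s[i]) mod n = (2 + 2) mod 7 = 4
i=3: (i + s[i]) mod n = (3 + 3) mod 7 = 6
i=4: (i + s[i]) mod n = (4 + 2) mod 7 = 6
i=5: (i + s[i]) mod n = (5 + 0) mod 7 = 5
i=6: (i + s[i]) mod n = (6 + 1) mod 7 = 0
Residues: [0, 0, 4, 6, 6, 5, 0], distinct: False

Answer: invalid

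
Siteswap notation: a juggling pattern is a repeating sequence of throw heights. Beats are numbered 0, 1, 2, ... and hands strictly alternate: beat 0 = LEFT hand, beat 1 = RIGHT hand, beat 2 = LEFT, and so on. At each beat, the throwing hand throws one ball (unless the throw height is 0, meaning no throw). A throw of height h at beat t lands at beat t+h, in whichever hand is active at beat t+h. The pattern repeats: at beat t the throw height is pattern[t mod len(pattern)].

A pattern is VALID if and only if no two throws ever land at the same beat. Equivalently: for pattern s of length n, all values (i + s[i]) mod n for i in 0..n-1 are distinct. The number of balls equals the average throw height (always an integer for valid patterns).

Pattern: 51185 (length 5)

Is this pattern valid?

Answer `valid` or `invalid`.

Answer: valid

Derivation:
i=0: (i + s[i]) mod n = (0 + 5) mod 5 = 0
i=1: (i + s[i]) mod n = (1 + 1) mod 5 = 2
i=2: (i + s[i]) mod n = (2 + 1) mod 5 = 3
i=3: (i + s[i]) mod n = (3 + 8) mod 5 = 1
i=4: (i + s[i]) mod n = (4 + 5) mod 5 = 4
Residues: [0, 2, 3, 1, 4], distinct: True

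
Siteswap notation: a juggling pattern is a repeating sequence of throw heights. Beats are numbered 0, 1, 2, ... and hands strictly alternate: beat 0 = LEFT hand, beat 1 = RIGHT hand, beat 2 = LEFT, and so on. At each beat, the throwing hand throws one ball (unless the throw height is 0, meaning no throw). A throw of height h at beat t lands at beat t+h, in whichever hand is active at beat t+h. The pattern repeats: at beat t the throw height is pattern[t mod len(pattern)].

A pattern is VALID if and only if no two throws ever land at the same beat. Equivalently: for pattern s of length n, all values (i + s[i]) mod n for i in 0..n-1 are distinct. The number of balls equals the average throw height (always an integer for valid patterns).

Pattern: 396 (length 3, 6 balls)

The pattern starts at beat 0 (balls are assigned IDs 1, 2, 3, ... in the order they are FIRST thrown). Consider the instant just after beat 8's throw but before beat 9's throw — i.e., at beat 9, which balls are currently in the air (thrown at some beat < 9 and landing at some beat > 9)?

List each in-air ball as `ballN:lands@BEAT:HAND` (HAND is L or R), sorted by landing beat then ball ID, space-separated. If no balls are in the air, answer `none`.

Answer: ball2:lands@10:L ball5:lands@11:R ball4:lands@13:R ball3:lands@14:L ball6:lands@16:L

Derivation:
Beat 0 (L): throw ball1 h=3 -> lands@3:R; in-air after throw: [b1@3:R]
Beat 1 (R): throw ball2 h=9 -> lands@10:L; in-air after throw: [b1@3:R b2@10:L]
Beat 2 (L): throw ball3 h=6 -> lands@8:L; in-air after throw: [b1@3:R b3@8:L b2@10:L]
Beat 3 (R): throw ball1 h=3 -> lands@6:L; in-air after throw: [b1@6:L b3@8:L b2@10:L]
Beat 4 (L): throw ball4 h=9 -> lands@13:R; in-air after throw: [b1@6:L b3@8:L b2@10:L b4@13:R]
Beat 5 (R): throw ball5 h=6 -> lands@11:R; in-air after throw: [b1@6:L b3@8:L b2@10:L b5@11:R b4@13:R]
Beat 6 (L): throw ball1 h=3 -> lands@9:R; in-air after throw: [b3@8:L b1@9:R b2@10:L b5@11:R b4@13:R]
Beat 7 (R): throw ball6 h=9 -> lands@16:L; in-air after throw: [b3@8:L b1@9:R b2@10:L b5@11:R b4@13:R b6@16:L]
Beat 8 (L): throw ball3 h=6 -> lands@14:L; in-air after throw: [b1@9:R b2@10:L b5@11:R b4@13:R b3@14:L b6@16:L]
Beat 9 (R): throw ball1 h=3 -> lands@12:L; in-air after throw: [b2@10:L b5@11:R b1@12:L b4@13:R b3@14:L b6@16:L]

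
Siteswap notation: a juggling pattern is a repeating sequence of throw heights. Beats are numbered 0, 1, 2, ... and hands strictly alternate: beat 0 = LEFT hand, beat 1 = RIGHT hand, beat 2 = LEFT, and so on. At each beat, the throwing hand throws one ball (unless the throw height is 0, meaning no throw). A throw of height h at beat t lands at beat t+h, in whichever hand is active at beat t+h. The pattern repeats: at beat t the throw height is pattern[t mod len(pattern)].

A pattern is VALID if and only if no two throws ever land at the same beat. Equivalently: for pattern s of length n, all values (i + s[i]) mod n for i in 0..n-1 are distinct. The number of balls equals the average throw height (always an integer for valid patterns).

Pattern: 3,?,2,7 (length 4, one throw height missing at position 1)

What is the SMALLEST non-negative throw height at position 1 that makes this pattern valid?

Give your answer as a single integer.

Answer: 0

Derivation:
i=0: (0 + 3) mod 4 = 3
i=1: s[i]=? (unknown)
i=2: (2 + 2) mod 4 = 0
i=3: (3 + 7) mod 4 = 2
Known residues: [0, 2, 3]; need a permutation of 0..3, so missing residue r = 1
Need (1 + s) mod 4 = 1; smallest s = (1 - 1) mod 4 = 0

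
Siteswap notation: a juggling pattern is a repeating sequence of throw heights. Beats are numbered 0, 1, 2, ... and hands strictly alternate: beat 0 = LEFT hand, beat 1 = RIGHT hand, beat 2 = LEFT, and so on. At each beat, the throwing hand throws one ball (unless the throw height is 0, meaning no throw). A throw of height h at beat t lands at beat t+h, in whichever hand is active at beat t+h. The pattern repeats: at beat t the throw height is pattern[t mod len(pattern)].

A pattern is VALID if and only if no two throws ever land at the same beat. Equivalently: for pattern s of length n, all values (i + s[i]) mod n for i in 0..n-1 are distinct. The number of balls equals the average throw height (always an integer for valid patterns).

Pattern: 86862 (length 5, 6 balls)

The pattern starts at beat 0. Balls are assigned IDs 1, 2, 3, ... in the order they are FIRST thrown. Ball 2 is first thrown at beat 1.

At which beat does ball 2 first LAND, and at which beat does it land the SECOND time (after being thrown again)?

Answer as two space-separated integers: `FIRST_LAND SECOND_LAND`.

Beat 0 (L): throw ball1 h=8 -> lands@8:L; in-air after throw: [b1@8:L]
Beat 1 (R): throw ball2 h=6 -> lands@7:R; in-air after throw: [b2@7:R b1@8:L]
Beat 2 (L): throw ball3 h=8 -> lands@10:L; in-air after throw: [b2@7:R b1@8:L b3@10:L]
Beat 3 (R): throw ball4 h=6 -> lands@9:R; in-air after throw: [b2@7:R b1@8:L b4@9:R b3@10:L]
Beat 4 (L): throw ball5 h=2 -> lands@6:L; in-air after throw: [b5@6:L b2@7:R b1@8:L b4@9:R b3@10:L]
Beat 5 (R): throw ball6 h=8 -> lands@13:R; in-air after throw: [b5@6:L b2@7:R b1@8:L b4@9:R b3@10:L b6@13:R]
Beat 6 (L): throw ball5 h=6 -> lands@12:L; in-air after throw: [b2@7:R b1@8:L b4@9:R b3@10:L b5@12:L b6@13:R]
Beat 7 (R): throw ball2 h=8 -> lands@15:R; in-air after throw: [b1@8:L b4@9:R b3@10:L b5@12:L b6@13:R b2@15:R]
Beat 8 (L): throw ball1 h=6 -> lands@14:L; in-air after throw: [b4@9:R b3@10:L b5@12:L b6@13:R b1@14:L b2@15:R]
Beat 9 (R): throw ball4 h=2 -> lands@11:R; in-air after throw: [b3@10:L b4@11:R b5@12:L b6@13:R b1@14:L b2@15:R]
Beat 10 (L): throw ball3 h=8 -> lands@18:L; in-air after throw: [b4@11:R b5@12:L b6@13:R b1@14:L b2@15:R b3@18:L]
Beat 11 (R): throw ball4 h=6 -> lands@17:R; in-air after throw: [b5@12:L b6@13:R b1@14:L b2@15:R b4@17:R b3@18:L]
Beat 12 (L): throw ball5 h=8 -> lands@20:L; in-air after throw: [b6@13:R b1@14:L b2@15:R b4@17:R b3@18:L b5@20:L]
Beat 13 (R): throw ball6 h=6 -> lands@19:R; in-air after throw: [b1@14:L b2@15:R b4@17:R b3@18:L b6@19:R b5@20:L]
Beat 14 (L): throw ball1 h=2 -> lands@16:L; in-air after throw: [b2@15:R b1@16:L b4@17:R b3@18:L b6@19:R b5@20:L]
Ball 2: thrown@1 h=6 -> first land @7; rethrown@7 h=8 -> second land @15

Answer: 7 15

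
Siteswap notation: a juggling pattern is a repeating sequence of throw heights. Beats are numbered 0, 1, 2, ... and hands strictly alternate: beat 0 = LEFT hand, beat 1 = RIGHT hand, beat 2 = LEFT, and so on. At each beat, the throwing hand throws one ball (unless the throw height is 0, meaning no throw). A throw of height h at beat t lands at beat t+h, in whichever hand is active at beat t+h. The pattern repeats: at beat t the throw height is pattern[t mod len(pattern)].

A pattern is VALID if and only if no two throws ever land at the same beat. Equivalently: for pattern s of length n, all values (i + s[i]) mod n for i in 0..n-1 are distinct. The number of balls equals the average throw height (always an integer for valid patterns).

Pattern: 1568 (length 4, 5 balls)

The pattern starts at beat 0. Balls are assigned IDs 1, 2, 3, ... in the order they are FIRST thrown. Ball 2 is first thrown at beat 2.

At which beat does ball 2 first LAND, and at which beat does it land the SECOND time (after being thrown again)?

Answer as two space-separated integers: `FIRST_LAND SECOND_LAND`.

Beat 0 (L): throw ball1 h=1 -> lands@1:R; in-air after throw: [b1@1:R]
Beat 1 (R): throw ball1 h=5 -> lands@6:L; in-air after throw: [b1@6:L]
Beat 2 (L): throw ball2 h=6 -> lands@8:L; in-air after throw: [b1@6:L b2@8:L]
Beat 3 (R): throw ball3 h=8 -> lands@11:R; in-air after throw: [b1@6:L b2@8:L b3@11:R]
Beat 4 (L): throw ball4 h=1 -> lands@5:R; in-air after throw: [b4@5:R b1@6:L b2@8:L b3@11:R]
Beat 5 (R): throw ball4 h=5 -> lands@10:L; in-air after throw: [b1@6:L b2@8:L b4@10:L b3@11:R]
Beat 6 (L): throw ball1 h=6 -> lands@12:L; in-air after throw: [b2@8:L b4@10:L b3@11:R b1@12:L]
Beat 7 (R): throw ball5 h=8 -> lands@15:R; in-air after throw: [b2@8:L b4@10:L b3@11:R b1@12:L b5@15:R]
Beat 8 (L): throw ball2 h=1 -> lands@9:R; in-air after throw: [b2@9:R b4@10:L b3@11:R b1@12:L b5@15:R]
Beat 9 (R): throw ball2 h=5 -> lands@14:L; in-air after throw: [b4@10:L b3@11:R b1@12:L b2@14:L b5@15:R]
Ball 2: thrown@2 h=6 -> first land @8; rethrown@8 h=1 -> second land @9

Answer: 8 9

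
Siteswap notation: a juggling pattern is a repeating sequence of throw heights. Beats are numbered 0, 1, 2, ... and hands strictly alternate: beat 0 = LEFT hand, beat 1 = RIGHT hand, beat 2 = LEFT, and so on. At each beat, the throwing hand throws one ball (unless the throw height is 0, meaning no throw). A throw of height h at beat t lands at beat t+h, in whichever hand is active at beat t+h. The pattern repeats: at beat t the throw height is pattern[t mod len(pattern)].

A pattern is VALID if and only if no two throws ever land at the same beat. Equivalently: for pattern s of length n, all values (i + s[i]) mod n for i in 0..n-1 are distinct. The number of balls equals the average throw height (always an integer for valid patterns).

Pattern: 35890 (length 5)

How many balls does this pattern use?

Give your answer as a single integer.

Pattern = [3, 5, 8, 9, 0], length n = 5
  position 0: throw height = 3, running sum = 3
  position 1: throw height = 5, running sum = 8
  position 2: throw height = 8, running sum = 16
  position 3: throw height = 9, running sum = 25
  position 4: throw height = 0, running sum = 25
Total sum = 25; balls = sum / n = 25 / 5 = 5

Answer: 5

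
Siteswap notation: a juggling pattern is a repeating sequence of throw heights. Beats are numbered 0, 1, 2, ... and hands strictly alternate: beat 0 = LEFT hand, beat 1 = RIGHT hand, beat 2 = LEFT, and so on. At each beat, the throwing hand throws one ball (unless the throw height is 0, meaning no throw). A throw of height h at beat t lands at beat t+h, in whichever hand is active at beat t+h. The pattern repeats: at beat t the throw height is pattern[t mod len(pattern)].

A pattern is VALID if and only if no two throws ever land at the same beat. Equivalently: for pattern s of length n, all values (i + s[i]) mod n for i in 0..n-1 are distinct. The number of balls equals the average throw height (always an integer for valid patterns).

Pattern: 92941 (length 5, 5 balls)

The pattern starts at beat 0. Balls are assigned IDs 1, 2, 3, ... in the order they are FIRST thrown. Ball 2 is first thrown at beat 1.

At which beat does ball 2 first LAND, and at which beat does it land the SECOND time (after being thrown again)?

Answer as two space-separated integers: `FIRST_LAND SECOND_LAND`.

Answer: 3 7

Derivation:
Beat 0 (L): throw ball1 h=9 -> lands@9:R; in-air after throw: [b1@9:R]
Beat 1 (R): throw ball2 h=2 -> lands@3:R; in-air after throw: [b2@3:R b1@9:R]
Beat 2 (L): throw ball3 h=9 -> lands@11:R; in-air after throw: [b2@3:R b1@9:R b3@11:R]
Beat 3 (R): throw ball2 h=4 -> lands@7:R; in-air after throw: [b2@7:R b1@9:R b3@11:R]
Beat 4 (L): throw ball4 h=1 -> lands@5:R; in-air after throw: [b4@5:R b2@7:R b1@9:R b3@11:R]
Beat 5 (R): throw ball4 h=9 -> lands@14:L; in-air after throw: [b2@7:R b1@9:R b3@11:R b4@14:L]
Beat 6 (L): throw ball5 h=2 -> lands@8:L; in-air after throw: [b2@7:R b5@8:L b1@9:R b3@11:R b4@14:L]
Beat 7 (R): throw ball2 h=9 -> lands@16:L; in-air after throw: [b5@8:L b1@9:R b3@11:R b4@14:L b2@16:L]
Ball 2: thrown@1 h=2 -> first land @3; rethrown@3 h=4 -> second land @7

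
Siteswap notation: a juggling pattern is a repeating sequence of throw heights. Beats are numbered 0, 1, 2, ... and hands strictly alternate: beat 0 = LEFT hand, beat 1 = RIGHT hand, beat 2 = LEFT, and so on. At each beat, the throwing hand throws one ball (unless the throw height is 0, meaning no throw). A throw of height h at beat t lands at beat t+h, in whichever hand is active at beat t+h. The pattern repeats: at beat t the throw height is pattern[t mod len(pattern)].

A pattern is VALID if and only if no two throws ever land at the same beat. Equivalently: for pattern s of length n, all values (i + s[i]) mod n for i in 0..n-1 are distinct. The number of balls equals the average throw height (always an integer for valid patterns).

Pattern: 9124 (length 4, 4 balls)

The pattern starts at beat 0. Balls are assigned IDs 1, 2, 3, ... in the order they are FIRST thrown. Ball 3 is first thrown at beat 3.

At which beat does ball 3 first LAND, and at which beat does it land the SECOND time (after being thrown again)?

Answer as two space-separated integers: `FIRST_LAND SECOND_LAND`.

Answer: 7 11

Derivation:
Beat 0 (L): throw ball1 h=9 -> lands@9:R; in-air after throw: [b1@9:R]
Beat 1 (R): throw ball2 h=1 -> lands@2:L; in-air after throw: [b2@2:L b1@9:R]
Beat 2 (L): throw ball2 h=2 -> lands@4:L; in-air after throw: [b2@4:L b1@9:R]
Beat 3 (R): throw ball3 h=4 -> lands@7:R; in-air after throw: [b2@4:L b3@7:R b1@9:R]
Beat 4 (L): throw ball2 h=9 -> lands@13:R; in-air after throw: [b3@7:R b1@9:R b2@13:R]
Beat 5 (R): throw ball4 h=1 -> lands@6:L; in-air after throw: [b4@6:L b3@7:R b1@9:R b2@13:R]
Beat 6 (L): throw ball4 h=2 -> lands@8:L; in-air after throw: [b3@7:R b4@8:L b1@9:R b2@13:R]
Beat 7 (R): throw ball3 h=4 -> lands@11:R; in-air after throw: [b4@8:L b1@9:R b3@11:R b2@13:R]
Beat 8 (L): throw ball4 h=9 -> lands@17:R; in-air after throw: [b1@9:R b3@11:R b2@13:R b4@17:R]
Beat 9 (R): throw ball1 h=1 -> lands@10:L; in-air after throw: [b1@10:L b3@11:R b2@13:R b4@17:R]
Beat 10 (L): throw ball1 h=2 -> lands@12:L; in-air after throw: [b3@11:R b1@12:L b2@13:R b4@17:R]
Beat 11 (R): throw ball3 h=4 -> lands@15:R; in-air after throw: [b1@12:L b2@13:R b3@15:R b4@17:R]
Ball 3: thrown@3 h=4 -> first land @7; rethrown@7 h=4 -> second land @11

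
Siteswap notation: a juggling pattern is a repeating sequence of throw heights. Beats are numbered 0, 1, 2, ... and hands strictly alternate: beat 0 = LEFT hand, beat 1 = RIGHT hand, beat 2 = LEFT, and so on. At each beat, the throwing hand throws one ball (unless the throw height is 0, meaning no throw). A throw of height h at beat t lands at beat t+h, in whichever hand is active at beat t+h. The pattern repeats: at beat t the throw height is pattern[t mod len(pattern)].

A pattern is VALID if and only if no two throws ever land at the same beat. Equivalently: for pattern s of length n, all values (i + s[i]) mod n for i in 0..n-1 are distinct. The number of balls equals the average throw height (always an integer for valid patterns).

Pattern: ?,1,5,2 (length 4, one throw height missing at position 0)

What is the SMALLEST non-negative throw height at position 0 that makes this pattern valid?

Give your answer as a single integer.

Answer: 0

Derivation:
i=0: s[i]=? (unknown)
i=1: (1 + 1) mod 4 = 2
i=2: (2 + 5) mod 4 = 3
i=3: (3 + 2) mod 4 = 1
Known residues: [1, 2, 3]; need a permutation of 0..3, so missing residue r = 0
Need (0 + s) mod 4 = 0; smallest s = (0 - 0) mod 4 = 0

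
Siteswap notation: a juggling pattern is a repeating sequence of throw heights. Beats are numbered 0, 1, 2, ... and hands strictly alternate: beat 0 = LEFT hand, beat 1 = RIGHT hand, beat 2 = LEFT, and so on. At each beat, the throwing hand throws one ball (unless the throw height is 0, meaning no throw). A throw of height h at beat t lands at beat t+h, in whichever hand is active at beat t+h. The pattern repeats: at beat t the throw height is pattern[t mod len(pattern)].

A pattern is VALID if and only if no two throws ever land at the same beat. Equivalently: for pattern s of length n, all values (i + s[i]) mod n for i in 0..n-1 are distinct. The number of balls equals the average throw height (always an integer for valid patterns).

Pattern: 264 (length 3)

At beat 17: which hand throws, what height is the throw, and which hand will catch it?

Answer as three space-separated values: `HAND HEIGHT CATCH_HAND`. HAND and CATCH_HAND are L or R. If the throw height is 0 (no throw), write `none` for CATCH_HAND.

Beat 17: 17 mod 2 = 1, so hand = R
Throw height = pattern[17 mod 3] = pattern[2] = 4
Lands at beat 17+4=21, 21 mod 2 = 1, so catch hand = R

Answer: R 4 R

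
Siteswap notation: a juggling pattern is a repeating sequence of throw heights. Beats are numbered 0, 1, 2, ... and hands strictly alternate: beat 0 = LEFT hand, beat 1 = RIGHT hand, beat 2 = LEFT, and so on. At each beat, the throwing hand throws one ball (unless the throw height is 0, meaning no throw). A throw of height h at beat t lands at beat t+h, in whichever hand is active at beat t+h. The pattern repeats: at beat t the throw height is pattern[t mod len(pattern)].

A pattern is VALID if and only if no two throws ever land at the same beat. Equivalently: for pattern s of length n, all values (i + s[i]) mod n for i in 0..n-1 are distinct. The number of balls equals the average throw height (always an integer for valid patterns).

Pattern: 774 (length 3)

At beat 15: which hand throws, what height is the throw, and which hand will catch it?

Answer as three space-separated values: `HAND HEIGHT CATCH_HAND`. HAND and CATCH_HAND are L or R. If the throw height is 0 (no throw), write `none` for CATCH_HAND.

Answer: R 7 L

Derivation:
Beat 15: 15 mod 2 = 1, so hand = R
Throw height = pattern[15 mod 3] = pattern[0] = 7
Lands at beat 15+7=22, 22 mod 2 = 0, so catch hand = L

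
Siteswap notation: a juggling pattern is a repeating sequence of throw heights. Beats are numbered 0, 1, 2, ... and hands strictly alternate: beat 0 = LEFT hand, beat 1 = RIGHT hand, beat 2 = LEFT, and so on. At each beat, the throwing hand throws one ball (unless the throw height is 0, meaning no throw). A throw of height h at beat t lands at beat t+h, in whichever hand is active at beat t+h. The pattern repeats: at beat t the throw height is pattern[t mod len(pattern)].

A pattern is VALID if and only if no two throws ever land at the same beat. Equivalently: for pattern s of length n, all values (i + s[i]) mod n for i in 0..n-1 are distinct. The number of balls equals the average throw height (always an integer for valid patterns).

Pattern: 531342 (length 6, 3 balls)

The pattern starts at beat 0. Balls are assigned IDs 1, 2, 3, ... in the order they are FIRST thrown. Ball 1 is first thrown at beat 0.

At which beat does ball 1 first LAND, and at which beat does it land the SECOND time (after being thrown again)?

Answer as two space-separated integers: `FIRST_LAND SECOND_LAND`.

Answer: 5 7

Derivation:
Beat 0 (L): throw ball1 h=5 -> lands@5:R; in-air after throw: [b1@5:R]
Beat 1 (R): throw ball2 h=3 -> lands@4:L; in-air after throw: [b2@4:L b1@5:R]
Beat 2 (L): throw ball3 h=1 -> lands@3:R; in-air after throw: [b3@3:R b2@4:L b1@5:R]
Beat 3 (R): throw ball3 h=3 -> lands@6:L; in-air after throw: [b2@4:L b1@5:R b3@6:L]
Beat 4 (L): throw ball2 h=4 -> lands@8:L; in-air after throw: [b1@5:R b3@6:L b2@8:L]
Beat 5 (R): throw ball1 h=2 -> lands@7:R; in-air after throw: [b3@6:L b1@7:R b2@8:L]
Beat 6 (L): throw ball3 h=5 -> lands@11:R; in-air after throw: [b1@7:R b2@8:L b3@11:R]
Beat 7 (R): throw ball1 h=3 -> lands@10:L; in-air after throw: [b2@8:L b1@10:L b3@11:R]
Ball 1: thrown@0 h=5 -> first land @5; rethrown@5 h=2 -> second land @7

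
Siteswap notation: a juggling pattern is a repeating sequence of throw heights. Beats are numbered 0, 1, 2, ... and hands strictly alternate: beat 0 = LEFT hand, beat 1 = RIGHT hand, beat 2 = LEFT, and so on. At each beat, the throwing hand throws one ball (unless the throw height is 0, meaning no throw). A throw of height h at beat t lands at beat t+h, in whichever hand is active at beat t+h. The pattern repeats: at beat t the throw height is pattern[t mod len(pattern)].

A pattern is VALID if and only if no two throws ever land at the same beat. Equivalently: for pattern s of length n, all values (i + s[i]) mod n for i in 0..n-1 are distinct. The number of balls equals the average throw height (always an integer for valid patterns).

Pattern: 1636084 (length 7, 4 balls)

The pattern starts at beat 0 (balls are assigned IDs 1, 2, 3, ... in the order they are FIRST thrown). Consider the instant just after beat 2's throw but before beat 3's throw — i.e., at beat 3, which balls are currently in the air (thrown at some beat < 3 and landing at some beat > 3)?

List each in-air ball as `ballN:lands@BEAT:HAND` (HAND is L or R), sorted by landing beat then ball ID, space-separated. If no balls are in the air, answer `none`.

Answer: ball2:lands@5:R ball1:lands@7:R

Derivation:
Beat 0 (L): throw ball1 h=1 -> lands@1:R; in-air after throw: [b1@1:R]
Beat 1 (R): throw ball1 h=6 -> lands@7:R; in-air after throw: [b1@7:R]
Beat 2 (L): throw ball2 h=3 -> lands@5:R; in-air after throw: [b2@5:R b1@7:R]
Beat 3 (R): throw ball3 h=6 -> lands@9:R; in-air after throw: [b2@5:R b1@7:R b3@9:R]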